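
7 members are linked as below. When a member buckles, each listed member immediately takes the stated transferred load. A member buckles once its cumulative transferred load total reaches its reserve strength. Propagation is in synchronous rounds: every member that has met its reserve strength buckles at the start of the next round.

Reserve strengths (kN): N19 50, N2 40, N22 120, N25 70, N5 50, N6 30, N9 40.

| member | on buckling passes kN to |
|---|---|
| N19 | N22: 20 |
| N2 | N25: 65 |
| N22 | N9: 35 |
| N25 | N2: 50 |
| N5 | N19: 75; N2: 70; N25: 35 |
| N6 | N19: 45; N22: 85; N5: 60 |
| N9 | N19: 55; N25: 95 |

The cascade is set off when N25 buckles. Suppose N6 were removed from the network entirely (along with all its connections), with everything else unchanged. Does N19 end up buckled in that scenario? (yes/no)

no

With N6 removed:
Round 1 — N25 buckles (initial).
  N2: +50 → 50 ≥ 40
Round 2 — N2 buckles.
No further bucklings.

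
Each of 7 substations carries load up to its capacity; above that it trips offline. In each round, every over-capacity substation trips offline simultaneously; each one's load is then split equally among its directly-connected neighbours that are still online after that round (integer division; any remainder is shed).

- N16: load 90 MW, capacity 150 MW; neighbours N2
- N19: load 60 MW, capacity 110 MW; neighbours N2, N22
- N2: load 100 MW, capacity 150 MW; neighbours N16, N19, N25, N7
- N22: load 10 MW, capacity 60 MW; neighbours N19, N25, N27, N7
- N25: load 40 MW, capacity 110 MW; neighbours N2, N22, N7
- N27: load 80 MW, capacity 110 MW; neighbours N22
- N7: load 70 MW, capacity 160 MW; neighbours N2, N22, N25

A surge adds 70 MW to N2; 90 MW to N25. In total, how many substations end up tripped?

6

Round 1 — N2 at 170 > 150; N25 at 130 > 110. N2, N25 trip offline.
  N2 sheds 170 MW to N16, N19, N7: 56 each (2 lost).
    N16: 90+56 = 146 ≤ 150
    N19: 60+56 = 116 > 110
    N7: 70+56 = 126 ≤ 160
  N25 sheds 130 MW to N22, N7: 65 each.
    N22: 10+65 = 75 > 60
    N7: 126+65 = 191 > 160
Round 2 — N19, N22, N7 trip offline.
  N19 sheds 116 MW: no online neighbours, lost.
  N22 sheds 75 MW to N27: 75 each.
    N27: 80+75 = 155 > 110
  N7 sheds 191 MW: no online neighbours, lost.
Round 3 — N27 trips offline.
  N27 sheds 155 MW: no online neighbours, lost.
No further trips.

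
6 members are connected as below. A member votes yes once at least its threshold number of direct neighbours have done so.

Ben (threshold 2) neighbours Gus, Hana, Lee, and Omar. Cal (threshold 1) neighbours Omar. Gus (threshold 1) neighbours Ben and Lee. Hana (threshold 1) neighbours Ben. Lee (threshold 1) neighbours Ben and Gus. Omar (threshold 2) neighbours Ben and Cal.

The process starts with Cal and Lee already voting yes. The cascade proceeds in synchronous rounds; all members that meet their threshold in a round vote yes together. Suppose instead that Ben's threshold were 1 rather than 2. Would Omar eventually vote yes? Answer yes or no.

yes

With Ben's threshold at 1:
Round 1 — Cal, Lee vote yes (initial).
Round 2 — checking thresholds:
  Ben: 1 of 4 neighbours ≥ 1, votes yes.
  Gus: 1 of 2 neighbours ≥ 1, votes yes.
  Omar: 1 of 2 neighbours < 2, not yet.
Round 3 — checking thresholds:
  Hana: 1 of 1 neighbours ≥ 1, votes yes.
  Omar: 2 of 2 neighbours ≥ 2, votes yes.
Round 4 — no new yes votes; cascade stops.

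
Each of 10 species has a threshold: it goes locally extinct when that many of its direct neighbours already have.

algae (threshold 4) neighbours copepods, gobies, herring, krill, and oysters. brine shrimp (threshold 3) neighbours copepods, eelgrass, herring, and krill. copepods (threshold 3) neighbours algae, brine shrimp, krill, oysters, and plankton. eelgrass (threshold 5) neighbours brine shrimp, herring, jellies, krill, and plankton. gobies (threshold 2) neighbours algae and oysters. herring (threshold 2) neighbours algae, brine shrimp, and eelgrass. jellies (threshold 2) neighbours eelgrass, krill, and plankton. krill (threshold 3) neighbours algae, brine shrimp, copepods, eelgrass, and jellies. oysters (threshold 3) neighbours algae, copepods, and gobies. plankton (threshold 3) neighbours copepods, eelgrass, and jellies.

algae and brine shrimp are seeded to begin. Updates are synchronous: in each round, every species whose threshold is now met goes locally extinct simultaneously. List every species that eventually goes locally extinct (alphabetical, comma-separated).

Round 1 — algae, brine shrimp go locally extinct (initial).
Round 2 — checking thresholds:
  copepods: 2 of 5 neighbours < 3, below threshold.
  eelgrass: 1 of 5 neighbours < 5, below threshold.
  gobies: 1 of 2 neighbours < 2, below threshold.
  herring: 2 of 3 neighbours ≥ 2, goes locally extinct.
  krill: 2 of 5 neighbours < 3, below threshold.
  oysters: 1 of 3 neighbours < 3, below threshold.
Round 3 — no new extinctions; cascade stops.

algae, brine shrimp, herring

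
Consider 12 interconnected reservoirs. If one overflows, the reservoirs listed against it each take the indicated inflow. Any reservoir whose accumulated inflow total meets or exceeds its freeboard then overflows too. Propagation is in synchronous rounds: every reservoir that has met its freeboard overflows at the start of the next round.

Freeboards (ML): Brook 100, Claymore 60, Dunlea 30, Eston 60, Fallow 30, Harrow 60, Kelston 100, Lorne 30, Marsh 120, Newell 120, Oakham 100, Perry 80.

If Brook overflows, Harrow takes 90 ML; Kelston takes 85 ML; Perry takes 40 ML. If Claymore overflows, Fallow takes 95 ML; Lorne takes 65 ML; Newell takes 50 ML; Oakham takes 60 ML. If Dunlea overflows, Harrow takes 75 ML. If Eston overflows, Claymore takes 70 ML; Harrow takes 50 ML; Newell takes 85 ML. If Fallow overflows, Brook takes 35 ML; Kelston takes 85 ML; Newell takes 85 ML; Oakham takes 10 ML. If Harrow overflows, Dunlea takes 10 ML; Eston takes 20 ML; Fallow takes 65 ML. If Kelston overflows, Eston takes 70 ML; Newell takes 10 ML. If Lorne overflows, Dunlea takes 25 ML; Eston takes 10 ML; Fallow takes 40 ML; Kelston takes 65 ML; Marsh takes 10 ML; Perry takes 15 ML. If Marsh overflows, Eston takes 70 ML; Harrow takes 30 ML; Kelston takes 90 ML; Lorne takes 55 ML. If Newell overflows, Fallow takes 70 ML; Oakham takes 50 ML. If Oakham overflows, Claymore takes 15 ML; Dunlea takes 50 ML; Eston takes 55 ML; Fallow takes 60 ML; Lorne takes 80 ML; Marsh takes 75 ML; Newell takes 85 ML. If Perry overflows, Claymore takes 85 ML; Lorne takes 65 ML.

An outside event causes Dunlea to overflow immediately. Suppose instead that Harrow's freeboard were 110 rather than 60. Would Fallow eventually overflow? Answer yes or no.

no

With Harrow's freeboard at 110:
Round 1 — Dunlea overflows (initial).
  Harrow: +75 → 75 < 110
No further overflows.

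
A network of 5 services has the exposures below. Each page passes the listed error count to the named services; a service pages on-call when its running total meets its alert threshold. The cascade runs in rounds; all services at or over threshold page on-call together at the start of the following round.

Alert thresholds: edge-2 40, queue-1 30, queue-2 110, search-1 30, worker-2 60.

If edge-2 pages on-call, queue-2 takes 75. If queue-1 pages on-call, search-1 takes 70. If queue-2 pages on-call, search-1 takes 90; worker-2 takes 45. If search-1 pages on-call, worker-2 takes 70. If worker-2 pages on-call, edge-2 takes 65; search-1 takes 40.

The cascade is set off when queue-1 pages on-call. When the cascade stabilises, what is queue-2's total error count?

75

Round 1 — queue-1 pages on-call (initial).
  search-1: +70 → 70 ≥ 30
Round 2 — search-1 pages on-call.
  worker-2: +70 → 70 ≥ 60
Round 3 — worker-2 pages on-call.
  edge-2: +65 → 65 ≥ 40
Round 4 — edge-2 pages on-call.
  queue-2: +75 → 75 < 110
No further pages.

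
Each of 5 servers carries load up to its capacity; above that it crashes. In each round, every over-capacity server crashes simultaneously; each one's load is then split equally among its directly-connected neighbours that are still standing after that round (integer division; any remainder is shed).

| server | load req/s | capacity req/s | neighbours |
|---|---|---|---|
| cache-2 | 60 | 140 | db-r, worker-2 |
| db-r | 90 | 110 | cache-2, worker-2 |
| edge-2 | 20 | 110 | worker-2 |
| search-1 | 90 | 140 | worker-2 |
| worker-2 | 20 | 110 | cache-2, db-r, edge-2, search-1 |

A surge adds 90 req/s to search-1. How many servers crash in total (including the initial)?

4

Round 1 — search-1 at 180 > 140. search-1 crashes.
  search-1 sheds 180 req/s to worker-2: 180 each.
    worker-2: 20+180 = 200 > 110
Round 2 — worker-2 crashes.
  worker-2 sheds 200 req/s to cache-2, db-r, edge-2: 66 each (2 lost).
    cache-2: 60+66 = 126 ≤ 140
    db-r: 90+66 = 156 > 110
    edge-2: 20+66 = 86 ≤ 110
Round 3 — db-r crashes.
  db-r sheds 156 req/s to cache-2: 156 each.
    cache-2: 126+156 = 282 > 140
Round 4 — cache-2 crashes.
  cache-2 sheds 282 req/s: no online neighbours, lost.
No further crashes.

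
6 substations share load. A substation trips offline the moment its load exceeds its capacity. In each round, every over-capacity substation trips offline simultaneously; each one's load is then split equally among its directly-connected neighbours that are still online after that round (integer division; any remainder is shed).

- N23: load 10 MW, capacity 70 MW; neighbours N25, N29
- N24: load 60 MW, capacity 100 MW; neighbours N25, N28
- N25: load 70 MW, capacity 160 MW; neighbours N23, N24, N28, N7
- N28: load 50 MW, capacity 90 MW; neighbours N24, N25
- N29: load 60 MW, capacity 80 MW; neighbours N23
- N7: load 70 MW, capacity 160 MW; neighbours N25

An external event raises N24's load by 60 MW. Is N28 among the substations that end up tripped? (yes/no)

Round 1 — N24 at 120 > 100. N24 trips offline.
  N24 sheds 120 MW to N25, N28: 60 each.
    N25: 70+60 = 130 ≤ 160
    N28: 50+60 = 110 > 90
Round 2 — N28 trips offline.
  N28 sheds 110 MW to N25: 110 each.
    N25: 130+110 = 240 > 160
Round 3 — N25 trips offline.
  N25 sheds 240 MW to N23, N7: 120 each.
    N23: 10+120 = 130 > 70
    N7: 70+120 = 190 > 160
Round 4 — N23, N7 trip offline.
  N23 sheds 130 MW to N29: 130 each.
    N29: 60+130 = 190 > 80
  N7 sheds 190 MW: no online neighbours, lost.
Round 5 — N29 trips offline.
  N29 sheds 190 MW: no online neighbours, lost.
No further trips.

yes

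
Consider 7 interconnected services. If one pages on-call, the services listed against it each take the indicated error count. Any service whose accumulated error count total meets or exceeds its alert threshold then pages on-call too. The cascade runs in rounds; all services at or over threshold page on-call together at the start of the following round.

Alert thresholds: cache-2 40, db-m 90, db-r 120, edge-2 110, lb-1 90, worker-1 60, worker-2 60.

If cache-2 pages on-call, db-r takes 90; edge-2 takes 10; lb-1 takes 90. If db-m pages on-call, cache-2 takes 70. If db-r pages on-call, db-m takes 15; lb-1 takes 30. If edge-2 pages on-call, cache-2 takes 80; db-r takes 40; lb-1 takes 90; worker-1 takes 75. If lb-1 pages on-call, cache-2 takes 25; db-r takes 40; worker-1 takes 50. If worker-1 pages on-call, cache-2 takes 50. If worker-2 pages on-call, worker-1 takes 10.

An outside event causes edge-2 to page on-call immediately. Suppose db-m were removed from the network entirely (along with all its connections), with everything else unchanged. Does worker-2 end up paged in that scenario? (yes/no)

With db-m removed:
Round 1 — edge-2 pages on-call (initial).
  cache-2: +80 → 80 ≥ 40
  db-r: +40 → 40 < 120
  lb-1: +90 → 90 ≥ 90
  worker-1: +75 → 75 ≥ 60
Round 2 — cache-2, lb-1, worker-1 page on-call.
  db-r: +90+40 → 170 ≥ 120
Round 3 — db-r pages on-call.
No further pages.

no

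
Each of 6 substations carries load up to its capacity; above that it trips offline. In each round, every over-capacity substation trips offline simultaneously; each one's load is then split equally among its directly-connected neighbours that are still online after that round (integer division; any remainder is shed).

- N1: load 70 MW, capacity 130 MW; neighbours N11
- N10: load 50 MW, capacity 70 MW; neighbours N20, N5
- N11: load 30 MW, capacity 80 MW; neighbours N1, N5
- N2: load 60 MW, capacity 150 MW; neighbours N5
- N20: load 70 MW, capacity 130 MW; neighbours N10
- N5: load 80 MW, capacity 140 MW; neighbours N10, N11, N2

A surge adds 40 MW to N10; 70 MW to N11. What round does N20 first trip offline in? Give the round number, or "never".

Round 1 — N10 at 90 > 70; N11 at 100 > 80. N10, N11 trip offline.
  N10 sheds 90 MW to N20, N5: 45 each.
    N20: 70+45 = 115 ≤ 130
    N5: 80+45 = 125 ≤ 140
  N11 sheds 100 MW to N1, N5: 50 each.
    N1: 70+50 = 120 ≤ 130
    N5: 125+50 = 175 > 140
Round 2 — N5 trips offline.
  N5 sheds 175 MW to N2: 175 each.
    N2: 60+175 = 235 > 150
Round 3 — N2 trips offline.
  N2 sheds 235 MW: no online neighbours, lost.
No further trips.

never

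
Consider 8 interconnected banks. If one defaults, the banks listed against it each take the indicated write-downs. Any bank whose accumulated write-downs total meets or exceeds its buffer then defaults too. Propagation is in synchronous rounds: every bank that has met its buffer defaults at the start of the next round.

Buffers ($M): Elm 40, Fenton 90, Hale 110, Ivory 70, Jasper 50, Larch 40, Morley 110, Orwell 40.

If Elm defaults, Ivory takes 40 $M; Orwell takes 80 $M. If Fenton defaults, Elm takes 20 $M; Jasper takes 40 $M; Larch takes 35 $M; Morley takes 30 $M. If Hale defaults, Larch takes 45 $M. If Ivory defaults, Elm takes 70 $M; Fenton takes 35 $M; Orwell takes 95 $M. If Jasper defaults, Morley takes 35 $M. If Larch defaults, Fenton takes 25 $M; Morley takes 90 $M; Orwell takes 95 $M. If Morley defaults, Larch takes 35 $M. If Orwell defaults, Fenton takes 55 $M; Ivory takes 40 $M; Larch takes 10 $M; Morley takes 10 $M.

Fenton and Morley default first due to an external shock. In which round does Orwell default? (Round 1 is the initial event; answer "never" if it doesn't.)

Round 1 — Fenton, Morley default (initial).
  Elm: +20 → 20 < 40
  Jasper: +40 → 40 < 50
  Larch: +35+35 → 70 ≥ 40
Round 2 — Larch defaults.
  Orwell: +95 → 95 ≥ 40
Round 3 — Orwell defaults.
  Ivory: +40 → 40 < 70
No further defaults.

3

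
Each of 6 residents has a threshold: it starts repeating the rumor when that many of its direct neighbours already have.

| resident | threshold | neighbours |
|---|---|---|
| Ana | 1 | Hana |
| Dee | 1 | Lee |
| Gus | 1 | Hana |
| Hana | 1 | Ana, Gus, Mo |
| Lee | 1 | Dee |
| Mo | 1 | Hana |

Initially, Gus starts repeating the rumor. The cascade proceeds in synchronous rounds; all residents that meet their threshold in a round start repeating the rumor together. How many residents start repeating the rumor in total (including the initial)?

Round 1 — Gus starts repeating the rumor (initial).
Round 2 — checking thresholds:
  Hana: 1 of 3 neighbours ≥ 1, starts repeating the rumor.
Round 3 — checking thresholds:
  Ana: 1 of 1 neighbours ≥ 1, starts repeating the rumor.
  Mo: 1 of 1 neighbours ≥ 1, starts repeating the rumor.
Round 4 — no new spreads; cascade stops.

4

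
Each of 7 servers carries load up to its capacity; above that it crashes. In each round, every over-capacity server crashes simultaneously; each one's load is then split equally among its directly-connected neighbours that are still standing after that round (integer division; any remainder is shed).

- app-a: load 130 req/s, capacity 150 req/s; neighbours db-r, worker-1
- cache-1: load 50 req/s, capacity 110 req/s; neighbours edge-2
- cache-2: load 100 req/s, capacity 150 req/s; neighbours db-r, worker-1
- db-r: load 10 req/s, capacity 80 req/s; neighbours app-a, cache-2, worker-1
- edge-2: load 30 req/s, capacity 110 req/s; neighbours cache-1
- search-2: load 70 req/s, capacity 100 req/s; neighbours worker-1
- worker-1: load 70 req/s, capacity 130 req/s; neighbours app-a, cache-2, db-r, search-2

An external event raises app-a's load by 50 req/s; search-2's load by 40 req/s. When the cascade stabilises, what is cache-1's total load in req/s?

50

Round 1 — app-a at 180 > 150; search-2 at 110 > 100. app-a, search-2 crash.
  app-a sheds 180 req/s to db-r, worker-1: 90 each.
    db-r: 10+90 = 100 > 80
    worker-1: 70+90 = 160 > 130
  search-2 sheds 110 req/s to worker-1: 110 each.
    worker-1: 160+110 = 270 > 130
Round 2 — db-r, worker-1 crash.
  db-r sheds 100 req/s to cache-2: 100 each.
    cache-2: 100+100 = 200 > 150
  worker-1 sheds 270 req/s to cache-2: 270 each.
    cache-2: 200+270 = 470 > 150
Round 3 — cache-2 crashes.
  cache-2 sheds 470 req/s: no online neighbours, lost.
No further crashes.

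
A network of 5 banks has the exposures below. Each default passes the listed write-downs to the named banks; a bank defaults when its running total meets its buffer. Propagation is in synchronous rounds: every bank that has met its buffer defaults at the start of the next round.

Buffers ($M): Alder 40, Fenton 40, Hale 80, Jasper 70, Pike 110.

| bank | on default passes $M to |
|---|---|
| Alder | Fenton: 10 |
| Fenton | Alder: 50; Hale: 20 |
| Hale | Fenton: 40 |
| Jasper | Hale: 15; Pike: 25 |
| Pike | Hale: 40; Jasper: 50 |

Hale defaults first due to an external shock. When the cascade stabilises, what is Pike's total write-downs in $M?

0

Round 1 — Hale defaults (initial).
  Fenton: +40 → 40 ≥ 40
Round 2 — Fenton defaults.
  Alder: +50 → 50 ≥ 40
Round 3 — Alder defaults.
No further defaults.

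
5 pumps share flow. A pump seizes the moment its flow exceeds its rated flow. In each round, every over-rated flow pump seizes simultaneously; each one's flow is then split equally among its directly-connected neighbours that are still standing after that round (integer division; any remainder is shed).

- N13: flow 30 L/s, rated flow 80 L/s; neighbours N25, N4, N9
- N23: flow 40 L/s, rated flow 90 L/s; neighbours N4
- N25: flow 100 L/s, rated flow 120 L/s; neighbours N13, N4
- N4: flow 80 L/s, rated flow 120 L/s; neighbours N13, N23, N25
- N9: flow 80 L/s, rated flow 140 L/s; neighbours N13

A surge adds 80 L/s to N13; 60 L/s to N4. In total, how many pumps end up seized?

4

Round 1 — N13 at 110 > 80; N4 at 140 > 120. N13, N4 seize.
  N13 sheds 110 L/s to N25, N9: 55 each.
    N25: 100+55 = 155 > 120
    N9: 80+55 = 135 ≤ 140
  N4 sheds 140 L/s to N23, N25: 70 each.
    N23: 40+70 = 110 > 90
    N25: 155+70 = 225 > 120
Round 2 — N23, N25 seize.
  N23 sheds 110 L/s: no online neighbours, lost.
  N25 sheds 225 L/s: no online neighbours, lost.
No further seizures.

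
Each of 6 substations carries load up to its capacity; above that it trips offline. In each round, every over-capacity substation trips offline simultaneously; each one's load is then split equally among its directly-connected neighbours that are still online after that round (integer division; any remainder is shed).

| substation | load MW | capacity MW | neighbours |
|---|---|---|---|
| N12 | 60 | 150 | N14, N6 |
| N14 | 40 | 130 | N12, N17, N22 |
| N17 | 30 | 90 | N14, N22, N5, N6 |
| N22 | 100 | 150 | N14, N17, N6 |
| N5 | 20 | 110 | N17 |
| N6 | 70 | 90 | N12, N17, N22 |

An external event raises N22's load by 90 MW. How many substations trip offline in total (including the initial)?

Round 1 — N22 at 190 > 150. N22 trips offline.
  N22 sheds 190 MW to N14, N17, N6: 63 each (1 lost).
    N14: 40+63 = 103 ≤ 130
    N17: 30+63 = 93 > 90
    N6: 70+63 = 133 > 90
Round 2 — N17, N6 trip offline.
  N17 sheds 93 MW to N14, N5: 46 each (1 lost).
    N14: 103+46 = 149 > 130
    N5: 20+46 = 66 ≤ 110
  N6 sheds 133 MW to N12: 133 each.
    N12: 60+133 = 193 > 150
Round 3 — N12, N14 trip offline.
  N12 sheds 193 MW: no online neighbours, lost.
  N14 sheds 149 MW: no online neighbours, lost.
No further trips.

5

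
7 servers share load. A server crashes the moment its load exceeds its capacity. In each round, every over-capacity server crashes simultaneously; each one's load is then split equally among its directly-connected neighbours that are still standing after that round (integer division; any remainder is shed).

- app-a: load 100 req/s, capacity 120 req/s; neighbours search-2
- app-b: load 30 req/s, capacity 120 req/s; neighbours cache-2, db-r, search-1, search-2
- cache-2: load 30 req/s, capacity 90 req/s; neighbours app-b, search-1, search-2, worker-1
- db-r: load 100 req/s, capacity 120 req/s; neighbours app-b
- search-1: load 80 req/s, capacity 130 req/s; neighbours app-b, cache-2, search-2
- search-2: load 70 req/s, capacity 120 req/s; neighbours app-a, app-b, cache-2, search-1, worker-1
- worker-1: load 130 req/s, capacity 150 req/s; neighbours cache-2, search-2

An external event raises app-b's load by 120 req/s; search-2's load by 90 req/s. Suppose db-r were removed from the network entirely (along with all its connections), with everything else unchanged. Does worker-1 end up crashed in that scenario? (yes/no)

yes

With db-r removed:
Round 1 — app-b at 150 > 120; search-2 at 160 > 120. app-b, search-2 crash.
  app-b sheds 150 req/s to cache-2, search-1: 75 each.
    cache-2: 30+75 = 105 > 90
    search-1: 80+75 = 155 > 130
  search-2 sheds 160 req/s to app-a, cache-2, search-1, worker-1: 40 each.
    app-a: 100+40 = 140 > 120
    cache-2: 105+40 = 145 > 90
    search-1: 155+40 = 195 > 130
    worker-1: 130+40 = 170 > 150
Round 2 — app-a, cache-2, search-1, worker-1 crash.
  app-a sheds 140 req/s: no online neighbours, lost.
  cache-2 sheds 145 req/s: no online neighbours, lost.
  search-1 sheds 195 req/s: no online neighbours, lost.
  worker-1 sheds 170 req/s: no online neighbours, lost.
No further crashes.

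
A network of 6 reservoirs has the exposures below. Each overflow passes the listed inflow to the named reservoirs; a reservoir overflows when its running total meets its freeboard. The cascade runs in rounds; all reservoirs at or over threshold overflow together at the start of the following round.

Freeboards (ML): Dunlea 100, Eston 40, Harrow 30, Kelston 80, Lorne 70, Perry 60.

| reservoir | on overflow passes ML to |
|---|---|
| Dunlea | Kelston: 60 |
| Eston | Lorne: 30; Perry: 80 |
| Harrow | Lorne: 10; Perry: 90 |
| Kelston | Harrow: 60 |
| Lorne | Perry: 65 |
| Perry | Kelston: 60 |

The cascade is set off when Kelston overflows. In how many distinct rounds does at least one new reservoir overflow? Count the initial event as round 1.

3

Round 1 — Kelston overflows (initial).
  Harrow: +60 → 60 ≥ 30
Round 2 — Harrow overflows.
  Lorne: +10 → 10 < 70
  Perry: +90 → 90 ≥ 60
Round 3 — Perry overflows.
No further overflows.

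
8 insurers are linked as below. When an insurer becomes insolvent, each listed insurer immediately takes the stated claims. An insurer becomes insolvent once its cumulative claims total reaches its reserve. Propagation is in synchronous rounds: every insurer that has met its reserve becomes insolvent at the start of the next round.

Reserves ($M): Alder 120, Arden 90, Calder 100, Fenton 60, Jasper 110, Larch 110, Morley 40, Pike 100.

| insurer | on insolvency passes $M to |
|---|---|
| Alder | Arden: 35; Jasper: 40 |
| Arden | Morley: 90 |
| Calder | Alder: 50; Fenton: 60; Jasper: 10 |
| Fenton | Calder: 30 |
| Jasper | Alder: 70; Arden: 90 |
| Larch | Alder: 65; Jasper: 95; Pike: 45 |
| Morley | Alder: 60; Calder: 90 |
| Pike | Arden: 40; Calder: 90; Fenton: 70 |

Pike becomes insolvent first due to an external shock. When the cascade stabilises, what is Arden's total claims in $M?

Round 1 — Pike becomes insolvent (initial).
  Arden: +40 → 40 < 90
  Calder: +90 → 90 < 100
  Fenton: +70 → 70 ≥ 60
Round 2 — Fenton becomes insolvent.
  Calder: +30 → 120 ≥ 100
Round 3 — Calder becomes insolvent.
  Alder: +50 → 50 < 120
  Jasper: +10 → 10 < 110
No further insolvencies.

40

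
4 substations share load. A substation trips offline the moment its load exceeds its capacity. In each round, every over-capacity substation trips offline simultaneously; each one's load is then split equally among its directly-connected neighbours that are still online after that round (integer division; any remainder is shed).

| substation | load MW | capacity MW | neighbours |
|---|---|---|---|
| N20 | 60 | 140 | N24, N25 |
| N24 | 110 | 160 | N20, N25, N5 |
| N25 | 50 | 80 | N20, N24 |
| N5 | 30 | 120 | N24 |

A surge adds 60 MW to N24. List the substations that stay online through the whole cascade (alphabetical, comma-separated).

Round 1 — N24 at 170 > 160. N24 trips offline.
  N24 sheds 170 MW to N20, N25, N5: 56 each (2 lost).
    N20: 60+56 = 116 ≤ 140
    N25: 50+56 = 106 > 80
    N5: 30+56 = 86 ≤ 120
Round 2 — N25 trips offline.
  N25 sheds 106 MW to N20: 106 each.
    N20: 116+106 = 222 > 140
Round 3 — N20 trips offline.
  N20 sheds 222 MW: no online neighbours, lost.
No further trips.

N5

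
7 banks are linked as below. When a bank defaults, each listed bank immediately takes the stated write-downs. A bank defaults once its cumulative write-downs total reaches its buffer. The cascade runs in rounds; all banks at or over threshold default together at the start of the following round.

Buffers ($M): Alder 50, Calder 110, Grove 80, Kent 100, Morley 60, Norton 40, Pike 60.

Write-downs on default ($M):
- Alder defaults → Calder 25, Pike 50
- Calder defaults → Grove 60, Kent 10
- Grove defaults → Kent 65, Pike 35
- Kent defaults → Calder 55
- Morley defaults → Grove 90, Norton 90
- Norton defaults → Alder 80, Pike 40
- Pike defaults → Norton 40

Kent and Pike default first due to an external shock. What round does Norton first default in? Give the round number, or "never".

Round 1 — Kent, Pike default (initial).
  Calder: +55 → 55 < 110
  Norton: +40 → 40 ≥ 40
Round 2 — Norton defaults.
  Alder: +80 → 80 ≥ 50
Round 3 — Alder defaults.
  Calder: +25 → 80 < 110
No further defaults.

2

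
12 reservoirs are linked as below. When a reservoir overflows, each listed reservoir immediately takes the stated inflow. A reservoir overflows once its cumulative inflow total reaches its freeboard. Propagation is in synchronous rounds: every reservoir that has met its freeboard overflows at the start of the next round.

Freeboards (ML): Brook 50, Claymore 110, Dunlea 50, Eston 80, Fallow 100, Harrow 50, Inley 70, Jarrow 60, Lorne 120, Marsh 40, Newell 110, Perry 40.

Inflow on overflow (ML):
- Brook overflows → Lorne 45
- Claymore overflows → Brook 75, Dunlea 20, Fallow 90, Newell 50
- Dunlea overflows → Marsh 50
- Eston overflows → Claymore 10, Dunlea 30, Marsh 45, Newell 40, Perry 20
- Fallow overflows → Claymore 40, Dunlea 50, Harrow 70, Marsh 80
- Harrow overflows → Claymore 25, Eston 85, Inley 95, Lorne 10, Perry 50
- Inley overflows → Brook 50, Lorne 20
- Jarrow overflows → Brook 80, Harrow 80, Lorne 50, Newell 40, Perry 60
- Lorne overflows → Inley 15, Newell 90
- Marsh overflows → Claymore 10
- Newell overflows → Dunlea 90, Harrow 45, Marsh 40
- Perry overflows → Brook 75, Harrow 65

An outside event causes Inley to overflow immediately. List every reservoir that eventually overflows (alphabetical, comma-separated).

Round 1 — Inley overflows (initial).
  Brook: +50 → 50 ≥ 50
  Lorne: +20 → 20 < 120
Round 2 — Brook overflows.
  Lorne: +45 → 65 < 120
No further overflows.

Brook, Inley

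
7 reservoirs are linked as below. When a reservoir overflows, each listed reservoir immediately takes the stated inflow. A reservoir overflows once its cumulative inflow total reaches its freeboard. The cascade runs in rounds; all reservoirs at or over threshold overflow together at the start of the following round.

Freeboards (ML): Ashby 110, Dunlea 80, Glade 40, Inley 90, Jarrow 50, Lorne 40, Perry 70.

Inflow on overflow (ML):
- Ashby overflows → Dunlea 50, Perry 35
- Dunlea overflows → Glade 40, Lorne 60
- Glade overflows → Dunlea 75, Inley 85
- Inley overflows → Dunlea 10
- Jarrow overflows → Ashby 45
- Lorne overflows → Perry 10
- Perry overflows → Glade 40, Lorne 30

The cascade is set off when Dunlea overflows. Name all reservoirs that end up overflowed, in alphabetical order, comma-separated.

Dunlea, Glade, Lorne

Round 1 — Dunlea overflows (initial).
  Glade: +40 → 40 ≥ 40
  Lorne: +60 → 60 ≥ 40
Round 2 — Glade, Lorne overflow.
  Inley: +85 → 85 < 90
  Perry: +10 → 10 < 70
No further overflows.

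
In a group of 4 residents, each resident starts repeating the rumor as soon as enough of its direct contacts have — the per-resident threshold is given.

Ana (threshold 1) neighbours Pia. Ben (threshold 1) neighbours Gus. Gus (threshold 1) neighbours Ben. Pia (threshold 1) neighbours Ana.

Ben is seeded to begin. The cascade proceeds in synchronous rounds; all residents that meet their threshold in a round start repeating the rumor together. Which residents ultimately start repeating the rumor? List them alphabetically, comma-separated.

Ben, Gus

Round 1 — Ben starts repeating the rumor (initial).
Round 2 — checking thresholds:
  Gus: 1 of 1 neighbours ≥ 1, starts repeating the rumor.
Round 3 — no new spreads; cascade stops.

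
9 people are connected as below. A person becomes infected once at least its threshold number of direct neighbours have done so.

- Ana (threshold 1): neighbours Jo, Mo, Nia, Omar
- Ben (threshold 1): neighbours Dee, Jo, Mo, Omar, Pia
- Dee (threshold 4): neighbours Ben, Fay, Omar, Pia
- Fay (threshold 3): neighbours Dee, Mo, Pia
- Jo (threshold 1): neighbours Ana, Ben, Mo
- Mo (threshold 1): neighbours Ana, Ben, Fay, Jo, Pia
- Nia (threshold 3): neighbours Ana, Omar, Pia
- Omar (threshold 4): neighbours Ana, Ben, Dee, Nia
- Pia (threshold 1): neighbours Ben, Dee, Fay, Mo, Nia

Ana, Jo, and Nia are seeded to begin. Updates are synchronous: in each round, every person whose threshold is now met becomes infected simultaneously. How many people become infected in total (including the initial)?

6

Round 1 — Ana, Jo, Nia become infected (initial).
Round 2 — checking thresholds:
  Ben: 1 of 5 neighbours ≥ 1, becomes infected.
  Mo: 2 of 5 neighbours ≥ 1, becomes infected.
  Omar: 2 of 4 neighbours < 4, holds.
  Pia: 1 of 5 neighbours ≥ 1, becomes infected.
Round 3 — no new infections; cascade stops.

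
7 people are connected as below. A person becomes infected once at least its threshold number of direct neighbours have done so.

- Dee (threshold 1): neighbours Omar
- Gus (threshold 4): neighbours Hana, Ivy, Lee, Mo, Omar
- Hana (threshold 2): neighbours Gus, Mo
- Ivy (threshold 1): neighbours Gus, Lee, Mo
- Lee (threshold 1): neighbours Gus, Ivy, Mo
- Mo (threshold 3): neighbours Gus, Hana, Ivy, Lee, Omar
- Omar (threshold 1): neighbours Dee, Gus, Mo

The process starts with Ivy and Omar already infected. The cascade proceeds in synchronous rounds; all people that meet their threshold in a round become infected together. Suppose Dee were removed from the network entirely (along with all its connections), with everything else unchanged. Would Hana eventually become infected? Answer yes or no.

yes

With Dee removed:
Round 1 — Ivy, Omar become infected (initial).
Round 2 — checking thresholds:
  Gus: 2 of 5 neighbours < 4, not yet.
  Lee: 1 of 3 neighbours ≥ 1, becomes infected.
  Mo: 2 of 5 neighbours < 3, not yet.
Round 3 — checking thresholds:
  Gus: 3 of 5 neighbours < 4, not yet.
  Mo: 3 of 5 neighbours ≥ 3, becomes infected.
Round 4 — checking thresholds:
  Gus: 4 of 5 neighbours ≥ 4, becomes infected.
  Hana: 1 of 2 neighbours < 2, not yet.
Round 5 — checking thresholds:
  Hana: 2 of 2 neighbours ≥ 2, becomes infected.
Round 6 — no new infections; cascade stops.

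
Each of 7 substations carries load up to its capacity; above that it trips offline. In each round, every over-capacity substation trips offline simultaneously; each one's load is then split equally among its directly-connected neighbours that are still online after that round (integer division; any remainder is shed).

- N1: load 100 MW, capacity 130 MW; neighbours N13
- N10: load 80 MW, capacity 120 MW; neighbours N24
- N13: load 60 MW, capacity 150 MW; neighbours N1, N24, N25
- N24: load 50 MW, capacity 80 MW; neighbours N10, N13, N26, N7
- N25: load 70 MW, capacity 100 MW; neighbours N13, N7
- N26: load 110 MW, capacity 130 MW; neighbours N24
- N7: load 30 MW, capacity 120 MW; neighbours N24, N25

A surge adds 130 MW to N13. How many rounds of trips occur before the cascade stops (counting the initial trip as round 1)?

Round 1 — N13 at 190 > 150. N13 trips offline.
  N13 sheds 190 MW to N1, N24, N25: 63 each (1 lost).
    N1: 100+63 = 163 > 130
    N24: 50+63 = 113 > 80
    N25: 70+63 = 133 > 100
Round 2 — N1, N24, N25 trip offline.
  N1 sheds 163 MW: no online neighbours, lost.
  N24 sheds 113 MW to N10, N26, N7: 37 each (2 lost).
    N10: 80+37 = 117 ≤ 120
    N26: 110+37 = 147 > 130
    N7: 30+37 = 67 ≤ 120
  N25 sheds 133 MW to N7: 133 each.
    N7: 67+133 = 200 > 120
Round 3 — N26, N7 trip offline.
  N26 sheds 147 MW: no online neighbours, lost.
  N7 sheds 200 MW: no online neighbours, lost.
No further trips.

3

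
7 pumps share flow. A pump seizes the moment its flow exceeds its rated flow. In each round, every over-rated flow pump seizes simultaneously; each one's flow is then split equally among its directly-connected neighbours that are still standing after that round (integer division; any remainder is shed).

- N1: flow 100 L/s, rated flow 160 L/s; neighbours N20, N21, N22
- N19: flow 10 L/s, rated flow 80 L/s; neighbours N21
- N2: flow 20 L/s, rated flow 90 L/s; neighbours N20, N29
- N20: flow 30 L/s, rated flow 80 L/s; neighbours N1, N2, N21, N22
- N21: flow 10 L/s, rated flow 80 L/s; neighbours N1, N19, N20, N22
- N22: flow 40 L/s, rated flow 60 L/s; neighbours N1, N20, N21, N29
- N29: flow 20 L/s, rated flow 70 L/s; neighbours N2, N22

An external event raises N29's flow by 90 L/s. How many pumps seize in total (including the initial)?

Round 1 — N29 at 110 > 70. N29 seizes.
  N29 sheds 110 L/s to N2, N22: 55 each.
    N2: 20+55 = 75 ≤ 90
    N22: 40+55 = 95 > 60
Round 2 — N22 seizes.
  N22 sheds 95 L/s to N1, N20, N21: 31 each (2 lost).
    N1: 100+31 = 131 ≤ 160
    N20: 30+31 = 61 ≤ 80
    N21: 10+31 = 41 ≤ 80
No further seizures.

2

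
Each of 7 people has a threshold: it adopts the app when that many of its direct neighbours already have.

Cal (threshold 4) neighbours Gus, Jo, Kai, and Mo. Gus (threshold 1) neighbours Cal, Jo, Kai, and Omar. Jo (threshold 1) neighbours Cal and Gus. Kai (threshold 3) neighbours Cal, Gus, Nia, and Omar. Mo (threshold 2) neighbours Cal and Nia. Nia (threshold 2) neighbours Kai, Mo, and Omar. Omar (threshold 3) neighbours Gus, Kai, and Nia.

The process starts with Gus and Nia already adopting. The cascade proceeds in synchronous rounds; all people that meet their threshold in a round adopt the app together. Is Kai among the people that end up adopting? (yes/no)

no

Round 1 — Gus, Nia adopt the app (initial).
Round 2 — checking thresholds:
  Cal: 1 of 4 neighbours < 4, not yet.
  Jo: 1 of 2 neighbours ≥ 1, adopts the app.
  Kai: 2 of 4 neighbours < 3, not yet.
  Mo: 1 of 2 neighbours < 2, not yet.
  Omar: 2 of 3 neighbours < 3, not yet.
Round 3 — no new adoptions; cascade stops.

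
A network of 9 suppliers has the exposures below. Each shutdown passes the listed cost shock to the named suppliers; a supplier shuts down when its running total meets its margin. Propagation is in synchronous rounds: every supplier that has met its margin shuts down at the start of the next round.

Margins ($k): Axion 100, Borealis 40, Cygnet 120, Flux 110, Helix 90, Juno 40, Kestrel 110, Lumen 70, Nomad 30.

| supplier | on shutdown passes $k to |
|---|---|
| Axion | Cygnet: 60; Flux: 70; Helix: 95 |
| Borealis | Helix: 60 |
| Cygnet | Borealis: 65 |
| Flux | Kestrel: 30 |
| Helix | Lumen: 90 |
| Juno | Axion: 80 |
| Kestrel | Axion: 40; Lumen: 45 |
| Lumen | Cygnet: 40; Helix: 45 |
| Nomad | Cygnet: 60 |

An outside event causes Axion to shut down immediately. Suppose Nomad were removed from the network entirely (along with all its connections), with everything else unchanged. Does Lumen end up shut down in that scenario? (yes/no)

With Nomad removed:
Round 1 — Axion shuts down (initial).
  Cygnet: +60 → 60 < 120
  Flux: +70 → 70 < 110
  Helix: +95 → 95 ≥ 90
Round 2 — Helix shuts down.
  Lumen: +90 → 90 ≥ 70
Round 3 — Lumen shuts down.
  Cygnet: +40 → 100 < 120
No further shutdowns.

yes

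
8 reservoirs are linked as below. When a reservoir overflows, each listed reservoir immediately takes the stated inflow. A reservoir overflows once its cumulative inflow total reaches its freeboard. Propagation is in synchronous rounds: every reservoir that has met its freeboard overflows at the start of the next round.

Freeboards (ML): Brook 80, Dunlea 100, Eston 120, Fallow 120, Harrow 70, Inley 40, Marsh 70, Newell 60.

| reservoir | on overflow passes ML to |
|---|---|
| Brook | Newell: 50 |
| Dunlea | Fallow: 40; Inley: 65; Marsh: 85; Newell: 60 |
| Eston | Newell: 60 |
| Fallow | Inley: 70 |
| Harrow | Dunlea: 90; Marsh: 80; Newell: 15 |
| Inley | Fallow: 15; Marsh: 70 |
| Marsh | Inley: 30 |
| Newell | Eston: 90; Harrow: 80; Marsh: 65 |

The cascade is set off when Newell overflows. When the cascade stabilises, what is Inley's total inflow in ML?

Round 1 — Newell overflows (initial).
  Eston: +90 → 90 < 120
  Harrow: +80 → 80 ≥ 70
  Marsh: +65 → 65 < 70
Round 2 — Harrow overflows.
  Dunlea: +90 → 90 < 100
  Marsh: +80 → 145 ≥ 70
Round 3 — Marsh overflows.
  Inley: +30 → 30 < 40
No further overflows.

30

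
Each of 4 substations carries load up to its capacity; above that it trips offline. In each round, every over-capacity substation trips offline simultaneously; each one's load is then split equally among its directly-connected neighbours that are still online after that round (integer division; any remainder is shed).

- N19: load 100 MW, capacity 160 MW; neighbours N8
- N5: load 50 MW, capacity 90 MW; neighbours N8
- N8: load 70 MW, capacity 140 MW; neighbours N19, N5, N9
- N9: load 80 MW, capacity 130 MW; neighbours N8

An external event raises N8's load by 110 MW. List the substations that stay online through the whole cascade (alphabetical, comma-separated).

N19

Round 1 — N8 at 180 > 140. N8 trips offline.
  N8 sheds 180 MW to N19, N5, N9: 60 each.
    N19: 100+60 = 160 ≤ 160
    N5: 50+60 = 110 > 90
    N9: 80+60 = 140 > 130
Round 2 — N5, N9 trip offline.
  N5 sheds 110 MW: no online neighbours, lost.
  N9 sheds 140 MW: no online neighbours, lost.
No further trips.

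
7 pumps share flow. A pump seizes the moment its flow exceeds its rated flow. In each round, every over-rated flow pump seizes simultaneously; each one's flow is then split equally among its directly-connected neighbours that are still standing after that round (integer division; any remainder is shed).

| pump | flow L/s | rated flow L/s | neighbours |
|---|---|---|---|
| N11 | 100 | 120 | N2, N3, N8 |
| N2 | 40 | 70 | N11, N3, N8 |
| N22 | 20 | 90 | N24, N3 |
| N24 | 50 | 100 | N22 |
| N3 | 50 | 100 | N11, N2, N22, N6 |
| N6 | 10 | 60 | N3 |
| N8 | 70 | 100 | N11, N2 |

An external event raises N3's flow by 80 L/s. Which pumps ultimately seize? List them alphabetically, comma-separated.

N11, N2, N3, N8

Round 1 — N3 at 130 > 100. N3 seizes.
  N3 sheds 130 L/s to N11, N2, N22, N6: 32 each (2 lost).
    N11: 100+32 = 132 > 120
    N2: 40+32 = 72 > 70
    N22: 20+32 = 52 ≤ 90
    N6: 10+32 = 42 ≤ 60
Round 2 — N11, N2 seize.
  N11 sheds 132 L/s to N8: 132 each.
    N8: 70+132 = 202 > 100
  N2 sheds 72 L/s to N8: 72 each.
    N8: 202+72 = 274 > 100
Round 3 — N8 seizes.
  N8 sheds 274 L/s: no online neighbours, lost.
No further seizures.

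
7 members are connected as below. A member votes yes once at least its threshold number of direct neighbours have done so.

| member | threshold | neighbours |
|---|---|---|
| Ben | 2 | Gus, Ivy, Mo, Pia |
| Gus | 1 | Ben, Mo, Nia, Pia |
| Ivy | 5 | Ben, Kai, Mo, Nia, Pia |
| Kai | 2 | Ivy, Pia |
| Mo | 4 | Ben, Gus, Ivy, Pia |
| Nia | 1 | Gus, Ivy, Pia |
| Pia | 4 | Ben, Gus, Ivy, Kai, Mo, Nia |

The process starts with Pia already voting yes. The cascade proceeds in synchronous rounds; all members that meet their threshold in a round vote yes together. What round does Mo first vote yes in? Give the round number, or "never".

Round 1 — Pia votes yes (initial).
Round 2 — checking thresholds:
  Ben: 1 of 4 neighbours < 2, holds.
  Gus: 1 of 4 neighbours ≥ 1, votes yes.
  Ivy: 1 of 5 neighbours < 5, holds.
  Kai: 1 of 2 neighbours < 2, holds.
  Mo: 1 of 4 neighbours < 4, holds.
  Nia: 1 of 3 neighbours ≥ 1, votes yes.
Round 3 — checking thresholds:
  Ben: 2 of 4 neighbours ≥ 2, votes yes.
  Ivy: 2 of 5 neighbours < 5, holds.
  Kai: 1 of 2 neighbours < 2, holds.
  Mo: 2 of 4 neighbours < 4, holds.
Round 4 — no new yes votes; cascade stops.

never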